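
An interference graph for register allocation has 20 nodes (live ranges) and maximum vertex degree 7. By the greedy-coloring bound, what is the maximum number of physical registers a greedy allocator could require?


Greedy coloring never needs more than (max_degree + 1) colors: when coloring a vertex, at most max_degree neighbors are already colored.
Upper bound = 7 + 1 = 8

8


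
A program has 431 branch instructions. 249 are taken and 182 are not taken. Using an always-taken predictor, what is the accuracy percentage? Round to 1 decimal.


Predictor: always-taken
Correct predictions = 249
Accuracy = 249 / 431 * 100 = 57.8%

57.8


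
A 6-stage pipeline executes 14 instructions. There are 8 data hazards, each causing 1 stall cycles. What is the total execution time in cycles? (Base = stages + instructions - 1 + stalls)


Base cycles = 6 + 14 - 1 = 19
Total stalls = 8 * 1 = 8
Total = 19 + 8 = 27

27


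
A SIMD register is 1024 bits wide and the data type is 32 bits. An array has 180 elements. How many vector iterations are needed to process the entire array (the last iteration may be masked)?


Width = 1024 / 32 = 32 elements per vector op
Iterations = ceil(180 / 32) = 6

6


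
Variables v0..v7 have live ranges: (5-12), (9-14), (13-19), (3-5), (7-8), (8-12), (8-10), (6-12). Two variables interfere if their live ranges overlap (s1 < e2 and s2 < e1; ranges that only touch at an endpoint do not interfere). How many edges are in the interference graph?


Check all pairs for overlapping intervals.
Two intervals (s1,e1) and (s2,e2) overlap if s1 < e2 and s2 < e1.
v0 (5-12) vs v1..v7: overlaps v1, v4, v5, v6, v7 -> 5
v1 (9-14) vs v2..v7: overlaps v2, v5, v6, v7 -> 4
v2 (13-19) vs v3..v7: overlaps none -> 0
v3 (3-5) vs v4..v7: overlaps none -> 0
v4 (7-8) vs v5..v7: overlaps v7 -> 1
v5 (8-12) vs v6..v7: overlaps v6, v7 -> 2
v6 (8-10) vs v7: overlaps v7 -> 1
Total overlapping pairs = 5 + 4 + 0 + 0 + 1 + 2 + 1 = 13

13


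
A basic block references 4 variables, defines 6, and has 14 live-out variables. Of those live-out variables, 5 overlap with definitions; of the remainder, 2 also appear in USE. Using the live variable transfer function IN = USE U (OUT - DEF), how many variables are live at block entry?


OUT - DEF: 14 - 5 = 9
|IN| = |USE| + |OUT - DEF| - |USE ∩ (OUT - DEF)| = 4 + 9 - 2 = 11

11


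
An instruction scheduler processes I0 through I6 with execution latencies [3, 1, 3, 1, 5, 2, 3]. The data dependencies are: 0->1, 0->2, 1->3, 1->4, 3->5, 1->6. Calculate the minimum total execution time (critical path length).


Compute longest path through dependency graph: dist(Ik) = max over predecessors of dist + latency(Ik).
dist(I0) = latency 3 = 3
dist(I1) = dist(I0) + 1 = 3 + 1 = 4
dist(I2) = dist(I0) + 3 = 3 + 3 = 6
dist(I3) = dist(I1) + 1 = 4 + 1 = 5
dist(I4) = dist(I1) + 5 = 4 + 5 = 9
dist(I5) = dist(I3) + 2 = 5 + 2 = 7
dist(I6) = dist(I1) + 3 = 4 + 3 = 7
Critical path = max dist = 9

9


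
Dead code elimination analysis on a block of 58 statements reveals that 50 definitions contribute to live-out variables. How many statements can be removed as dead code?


Dead code = total statements - live definitions
= 58 - 50 = 8

8


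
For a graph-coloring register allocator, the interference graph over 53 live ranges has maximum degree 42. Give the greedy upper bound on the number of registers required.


Greedy coloring never needs more than (max_degree + 1) colors: when coloring a vertex, at most max_degree neighbors are already colored.
Upper bound = 42 + 1 = 43

43


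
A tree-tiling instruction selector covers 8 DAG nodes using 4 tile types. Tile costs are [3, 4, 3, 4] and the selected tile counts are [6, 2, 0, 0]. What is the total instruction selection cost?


Total cost = sum(count_i * cost_i)
= 6*3 + 2*4 + 0*3 + 0*4
= 26

26


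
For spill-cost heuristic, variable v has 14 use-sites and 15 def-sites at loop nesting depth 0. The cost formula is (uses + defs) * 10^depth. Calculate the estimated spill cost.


uses + defs = 14 + 15 = 29
10^0 = 1
Spill cost = 29 * 1 = 29

29


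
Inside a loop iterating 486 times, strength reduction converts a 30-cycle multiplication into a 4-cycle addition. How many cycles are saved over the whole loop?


Per-iteration saving = 30 - 4 = 26
Total saved = 486 * 26 = 12636

12636


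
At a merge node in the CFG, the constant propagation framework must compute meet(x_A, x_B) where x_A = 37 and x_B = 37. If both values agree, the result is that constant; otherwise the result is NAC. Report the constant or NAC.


Meet operation: if both paths give the same constant, result is that constant; if they differ, result is NAC (not-a-constant).
Path A: 37, Path B: 37 -> equal
Result: constant -> 37

37


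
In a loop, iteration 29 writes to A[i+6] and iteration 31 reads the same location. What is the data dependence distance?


Distance = read iteration - write iteration
= 31 - 29 = 2

2


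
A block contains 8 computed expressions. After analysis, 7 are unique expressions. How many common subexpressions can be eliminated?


CSE count = total expressions - unique expressions
= 8 - 7 = 1

1


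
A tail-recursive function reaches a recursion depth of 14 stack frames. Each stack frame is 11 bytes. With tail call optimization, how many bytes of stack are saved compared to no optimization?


Without TCO: 14 * 11 = 154 bytes
With TCO: reuse 1 frame = 11 bytes
Savings = 154 - 11 = 143

143


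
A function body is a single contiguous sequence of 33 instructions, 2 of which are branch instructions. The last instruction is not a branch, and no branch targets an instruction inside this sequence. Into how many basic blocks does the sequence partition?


With no in-sequence branch targets, the leaders are the first instruction plus the instruction after each branch.
Number of basic blocks = branches + 1
= 2 + 1 = 3

3


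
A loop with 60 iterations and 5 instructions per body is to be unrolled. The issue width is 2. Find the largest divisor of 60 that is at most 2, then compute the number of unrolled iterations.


Largest divisor of 60 <= 2 is 2
New iterations = 60 / 2 = 30

30


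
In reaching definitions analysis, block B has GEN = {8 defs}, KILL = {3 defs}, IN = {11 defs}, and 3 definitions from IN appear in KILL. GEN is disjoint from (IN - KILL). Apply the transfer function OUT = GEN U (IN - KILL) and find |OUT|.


IN - KILL: 11 - 3 = 8 surviving definitions
OUT = GEN + surviving = 8 + 8 = 16

16


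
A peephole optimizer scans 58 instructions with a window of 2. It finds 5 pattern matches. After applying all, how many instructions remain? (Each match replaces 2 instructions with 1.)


Each match removes 1 instructions.
Total removed = 5 * 1 = 5
Remaining = 58 - 5 = 53

53


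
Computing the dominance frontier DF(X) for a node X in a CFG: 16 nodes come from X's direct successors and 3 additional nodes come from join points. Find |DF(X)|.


DF(X) = direct successor contributions + join point contributions
= 16 + 3 = 19

19


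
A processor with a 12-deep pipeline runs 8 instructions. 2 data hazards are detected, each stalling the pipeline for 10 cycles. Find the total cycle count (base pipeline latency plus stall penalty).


Base cycles = 12 + 8 - 1 = 19
Total stalls = 2 * 10 = 20
Total = 19 + 20 = 39

39


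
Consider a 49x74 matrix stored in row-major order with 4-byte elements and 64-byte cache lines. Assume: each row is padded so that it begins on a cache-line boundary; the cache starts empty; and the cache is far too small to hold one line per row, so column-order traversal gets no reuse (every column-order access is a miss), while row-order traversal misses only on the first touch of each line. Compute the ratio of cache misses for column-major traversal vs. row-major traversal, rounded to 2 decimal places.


Each row occupies 74 * 4 = 296 bytes and starts on a line boundary, so it spans ceil(296 / 64) = 5 cache lines.
Row-major traversal misses (one per line touched): 49 * ceil(74 * 4 / 64) = 245
Column-major traversal misses (no reuse, every access misses): 49 * 74 = 3626
Ratio = 3626 / 245 = 14.8

14.8


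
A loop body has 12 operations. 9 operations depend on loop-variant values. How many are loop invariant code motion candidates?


Invariant candidates = total - loop-dependent
= 12 - 9 = 3

3


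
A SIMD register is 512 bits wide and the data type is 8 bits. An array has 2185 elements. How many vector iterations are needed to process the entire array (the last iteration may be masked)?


Width = 512 / 8 = 64 elements per vector op
Iterations = ceil(2185 / 64) = 35

35


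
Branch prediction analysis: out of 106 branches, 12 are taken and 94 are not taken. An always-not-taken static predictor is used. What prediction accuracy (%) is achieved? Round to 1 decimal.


Predictor: always-not-taken
Correct predictions = 94
Accuracy = 94 / 106 * 100 = 88.7%

88.7


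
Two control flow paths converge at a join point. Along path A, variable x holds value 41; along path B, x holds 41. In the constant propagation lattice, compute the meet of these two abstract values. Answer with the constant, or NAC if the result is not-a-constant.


Meet operation: if both paths give the same constant, result is that constant; if they differ, result is NAC (not-a-constant).
Path A: 41, Path B: 41 -> equal
Result: constant -> 41

41


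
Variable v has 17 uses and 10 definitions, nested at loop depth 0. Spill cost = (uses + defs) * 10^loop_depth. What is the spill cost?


uses + defs = 17 + 10 = 27
10^0 = 1
Spill cost = 27 * 1 = 27

27


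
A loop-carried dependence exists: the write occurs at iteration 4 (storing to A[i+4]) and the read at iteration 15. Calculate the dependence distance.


Distance = read iteration - write iteration
= 15 - 4 = 11

11


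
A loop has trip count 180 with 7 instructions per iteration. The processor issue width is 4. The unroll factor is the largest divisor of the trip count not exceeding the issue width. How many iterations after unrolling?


Largest divisor of 180 <= 4 is 4
New iterations = 180 / 4 = 45

45


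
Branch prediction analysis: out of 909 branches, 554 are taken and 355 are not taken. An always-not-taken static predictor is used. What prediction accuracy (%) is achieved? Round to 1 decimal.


Predictor: always-not-taken
Correct predictions = 355
Accuracy = 355 / 909 * 100 = 39.1%

39.1


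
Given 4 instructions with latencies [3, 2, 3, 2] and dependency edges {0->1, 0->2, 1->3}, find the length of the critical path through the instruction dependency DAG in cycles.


Compute longest path through dependency graph: dist(Ik) = max over predecessors of dist + latency(Ik).
dist(I0) = latency 3 = 3
dist(I1) = dist(I0) + 2 = 3 + 2 = 5
dist(I2) = dist(I0) + 3 = 3 + 3 = 6
dist(I3) = dist(I1) + 2 = 5 + 2 = 7
Critical path = max dist = 7

7


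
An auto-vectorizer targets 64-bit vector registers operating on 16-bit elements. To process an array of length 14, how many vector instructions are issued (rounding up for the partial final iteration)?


Width = 64 / 16 = 4 elements per vector op
Iterations = ceil(14 / 4) = 4

4


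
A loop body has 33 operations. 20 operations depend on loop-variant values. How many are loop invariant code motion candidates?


Invariant candidates = total - loop-dependent
= 33 - 20 = 13

13


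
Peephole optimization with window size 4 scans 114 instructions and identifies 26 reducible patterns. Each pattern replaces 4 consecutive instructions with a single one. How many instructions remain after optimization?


Each match removes 3 instructions.
Total removed = 26 * 3 = 78
Remaining = 114 - 78 = 36

36


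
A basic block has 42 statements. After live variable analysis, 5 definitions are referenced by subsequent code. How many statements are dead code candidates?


Dead code = total statements - live definitions
= 42 - 5 = 37

37


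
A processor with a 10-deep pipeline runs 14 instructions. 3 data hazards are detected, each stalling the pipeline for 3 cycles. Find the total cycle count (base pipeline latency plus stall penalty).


Base cycles = 10 + 14 - 1 = 23
Total stalls = 3 * 3 = 9
Total = 23 + 9 = 32

32


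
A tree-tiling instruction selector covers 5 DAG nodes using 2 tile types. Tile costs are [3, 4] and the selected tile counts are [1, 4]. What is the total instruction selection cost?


Total cost = sum(count_i * cost_i)
= 1*3 + 4*4
= 19

19


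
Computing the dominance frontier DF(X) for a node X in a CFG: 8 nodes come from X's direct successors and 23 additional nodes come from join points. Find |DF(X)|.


DF(X) = direct successor contributions + join point contributions
= 8 + 23 = 31

31


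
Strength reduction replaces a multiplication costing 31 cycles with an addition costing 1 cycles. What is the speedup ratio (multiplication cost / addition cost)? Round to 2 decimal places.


Ratio = mult_cost / add_cost = 31 / 1 = 31.0

31.0


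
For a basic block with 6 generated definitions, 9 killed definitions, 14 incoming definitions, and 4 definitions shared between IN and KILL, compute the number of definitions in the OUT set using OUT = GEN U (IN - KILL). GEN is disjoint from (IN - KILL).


IN - KILL: 14 - 4 = 10 surviving definitions
OUT = GEN + surviving = 6 + 10 = 16

16


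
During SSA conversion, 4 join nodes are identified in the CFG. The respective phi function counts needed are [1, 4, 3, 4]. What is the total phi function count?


Total phi functions = sum of phi functions at each join node
= 1 + 4 + 3 + 4 = 12

12


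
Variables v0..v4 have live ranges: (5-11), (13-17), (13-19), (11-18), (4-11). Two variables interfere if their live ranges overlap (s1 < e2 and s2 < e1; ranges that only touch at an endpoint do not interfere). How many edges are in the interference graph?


Check all pairs for overlapping intervals.
Two intervals (s1,e1) and (s2,e2) overlap if s1 < e2 and s2 < e1.
v0 (5-11) vs v1..v4: overlaps v4 -> 1
v1 (13-17) vs v2..v4: overlaps v2, v3 -> 2
v2 (13-19) vs v3..v4: overlaps v3 -> 1
v3 (11-18) vs v4: overlaps none -> 0
Total overlapping pairs = 1 + 2 + 1 + 0 = 4

4


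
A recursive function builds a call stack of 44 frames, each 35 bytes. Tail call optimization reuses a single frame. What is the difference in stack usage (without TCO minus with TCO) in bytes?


Without TCO: 44 * 35 = 1540 bytes
With TCO: reuse 1 frame = 35 bytes
Savings = 1540 - 35 = 1505

1505


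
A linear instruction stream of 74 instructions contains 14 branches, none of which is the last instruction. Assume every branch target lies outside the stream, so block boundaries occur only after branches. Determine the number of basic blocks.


With no in-sequence branch targets, the leaders are the first instruction plus the instruction after each branch.
Number of basic blocks = branches + 1
= 14 + 1 = 15

15


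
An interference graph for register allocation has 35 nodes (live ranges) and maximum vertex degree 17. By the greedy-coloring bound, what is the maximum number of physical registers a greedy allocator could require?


Greedy coloring never needs more than (max_degree + 1) colors: when coloring a vertex, at most max_degree neighbors are already colored.
Upper bound = 17 + 1 = 18

18


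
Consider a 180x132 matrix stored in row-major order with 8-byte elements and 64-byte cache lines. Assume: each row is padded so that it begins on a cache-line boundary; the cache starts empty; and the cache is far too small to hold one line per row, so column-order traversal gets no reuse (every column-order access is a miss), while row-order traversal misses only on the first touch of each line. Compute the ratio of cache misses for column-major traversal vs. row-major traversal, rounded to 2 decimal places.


Each row occupies 132 * 8 = 1056 bytes and starts on a line boundary, so it spans ceil(1056 / 64) = 17 cache lines.
Row-major traversal misses (one per line touched): 180 * ceil(132 * 8 / 64) = 3060
Column-major traversal misses (no reuse, every access misses): 180 * 132 = 23760
Ratio = 23760 / 3060 = 7.76

7.76


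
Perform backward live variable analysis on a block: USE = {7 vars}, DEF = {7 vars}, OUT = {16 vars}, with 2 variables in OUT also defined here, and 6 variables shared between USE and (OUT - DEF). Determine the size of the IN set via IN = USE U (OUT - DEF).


OUT - DEF: 16 - 2 = 14
|IN| = |USE| + |OUT - DEF| - |USE ∩ (OUT - DEF)| = 7 + 14 - 6 = 15

15


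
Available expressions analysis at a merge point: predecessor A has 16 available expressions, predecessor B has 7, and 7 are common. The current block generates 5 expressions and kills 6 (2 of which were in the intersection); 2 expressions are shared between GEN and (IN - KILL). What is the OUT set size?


IN = intersection of predecessors = 7
IN - KILL = 7 - 2 = 5
|OUT| = |GEN| + |IN - KILL| - |GEN ∩ (IN - KILL)| = 5 + 5 - 2 = 8

8


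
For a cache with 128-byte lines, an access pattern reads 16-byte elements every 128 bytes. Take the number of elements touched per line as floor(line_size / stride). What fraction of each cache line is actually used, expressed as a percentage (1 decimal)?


Elements per cache line = floor(128 / 128) = 1
Bytes used = 1 * 16 = 16
Utilization = 16 / 128 * 100 = 12.5%

12.5


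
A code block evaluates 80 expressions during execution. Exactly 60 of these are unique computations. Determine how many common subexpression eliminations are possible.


CSE count = total expressions - unique expressions
= 80 - 60 = 20

20


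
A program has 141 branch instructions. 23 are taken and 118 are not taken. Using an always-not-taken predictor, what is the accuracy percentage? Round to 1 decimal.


Predictor: always-not-taken
Correct predictions = 118
Accuracy = 118 / 141 * 100 = 83.7%

83.7


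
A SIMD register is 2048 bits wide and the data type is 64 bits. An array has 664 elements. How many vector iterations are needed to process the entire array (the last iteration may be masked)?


Width = 2048 / 64 = 32 elements per vector op
Iterations = ceil(664 / 32) = 21

21


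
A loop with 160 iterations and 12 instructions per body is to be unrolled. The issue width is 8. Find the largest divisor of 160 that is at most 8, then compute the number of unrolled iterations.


Largest divisor of 160 <= 8 is 8
New iterations = 160 / 8 = 20

20


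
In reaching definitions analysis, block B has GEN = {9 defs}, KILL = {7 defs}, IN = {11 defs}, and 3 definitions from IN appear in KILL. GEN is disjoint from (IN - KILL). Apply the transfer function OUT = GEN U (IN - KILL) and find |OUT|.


IN - KILL: 11 - 3 = 8 surviving definitions
OUT = GEN + surviving = 9 + 8 = 17

17


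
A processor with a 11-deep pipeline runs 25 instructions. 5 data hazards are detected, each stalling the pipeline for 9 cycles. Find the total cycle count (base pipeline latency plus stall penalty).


Base cycles = 11 + 25 - 1 = 35
Total stalls = 5 * 9 = 45
Total = 35 + 45 = 80

80


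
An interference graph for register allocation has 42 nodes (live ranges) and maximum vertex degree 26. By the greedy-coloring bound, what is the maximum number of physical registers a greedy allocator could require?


Greedy coloring never needs more than (max_degree + 1) colors: when coloring a vertex, at most max_degree neighbors are already colored.
Upper bound = 26 + 1 = 27

27


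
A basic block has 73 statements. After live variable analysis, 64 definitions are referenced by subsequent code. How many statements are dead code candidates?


Dead code = total statements - live definitions
= 73 - 64 = 9

9


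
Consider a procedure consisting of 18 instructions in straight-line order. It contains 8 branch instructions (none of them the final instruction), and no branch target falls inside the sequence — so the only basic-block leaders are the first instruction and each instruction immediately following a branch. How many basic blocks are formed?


With no in-sequence branch targets, the leaders are the first instruction plus the instruction after each branch.
Number of basic blocks = branches + 1
= 8 + 1 = 9

9


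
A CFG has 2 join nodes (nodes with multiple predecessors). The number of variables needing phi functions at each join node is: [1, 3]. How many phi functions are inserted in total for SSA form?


Total phi functions = sum of phi functions at each join node
= 1 + 3 = 4

4


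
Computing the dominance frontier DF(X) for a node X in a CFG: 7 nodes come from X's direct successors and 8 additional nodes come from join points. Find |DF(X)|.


DF(X) = direct successor contributions + join point contributions
= 7 + 8 = 15

15


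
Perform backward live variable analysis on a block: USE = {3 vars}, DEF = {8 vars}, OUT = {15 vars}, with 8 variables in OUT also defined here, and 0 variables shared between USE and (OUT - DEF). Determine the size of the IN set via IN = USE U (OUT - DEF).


OUT - DEF: 15 - 8 = 7
|IN| = |USE| + |OUT - DEF| - |USE ∩ (OUT - DEF)| = 3 + 7 - 0 = 10

10


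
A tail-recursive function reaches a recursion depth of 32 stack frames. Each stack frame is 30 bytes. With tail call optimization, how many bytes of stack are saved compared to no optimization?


Without TCO: 32 * 30 = 960 bytes
With TCO: reuse 1 frame = 30 bytes
Savings = 960 - 30 = 930

930


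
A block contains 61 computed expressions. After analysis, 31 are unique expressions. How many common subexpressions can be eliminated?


CSE count = total expressions - unique expressions
= 61 - 31 = 30

30


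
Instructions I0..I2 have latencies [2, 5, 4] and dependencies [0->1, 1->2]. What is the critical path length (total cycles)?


Compute longest path through dependency graph: dist(Ik) = max over predecessors of dist + latency(Ik).
dist(I0) = latency 2 = 2
dist(I1) = dist(I0) + 5 = 2 + 5 = 7
dist(I2) = dist(I1) + 4 = 7 + 4 = 11
Critical path = max dist = 11

11


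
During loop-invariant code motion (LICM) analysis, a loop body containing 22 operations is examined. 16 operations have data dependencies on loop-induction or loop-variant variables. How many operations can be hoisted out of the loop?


Invariant candidates = total - loop-dependent
= 22 - 16 = 6

6


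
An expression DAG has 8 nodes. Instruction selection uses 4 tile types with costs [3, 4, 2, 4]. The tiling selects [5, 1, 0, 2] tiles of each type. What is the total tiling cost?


Total cost = sum(count_i * cost_i)
= 5*3 + 1*4 + 0*2 + 2*4
= 27

27


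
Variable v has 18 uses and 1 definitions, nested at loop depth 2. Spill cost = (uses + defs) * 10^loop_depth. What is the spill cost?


uses + defs = 18 + 1 = 19
10^2 = 100
Spill cost = 19 * 100 = 1900

1900


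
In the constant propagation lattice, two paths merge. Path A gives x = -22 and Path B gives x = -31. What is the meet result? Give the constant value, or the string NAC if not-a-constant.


Meet operation: if both paths give the same constant, result is that constant; if they differ, result is NAC (not-a-constant).
Path A: -22, Path B: -31 -> differ
Result: not-a-constant -> NAC

NAC


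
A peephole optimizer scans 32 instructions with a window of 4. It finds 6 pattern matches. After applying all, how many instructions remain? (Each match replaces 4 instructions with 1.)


Each match removes 3 instructions.
Total removed = 6 * 3 = 18
Remaining = 32 - 18 = 14

14


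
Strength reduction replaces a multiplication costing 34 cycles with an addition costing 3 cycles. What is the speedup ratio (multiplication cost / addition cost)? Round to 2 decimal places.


Ratio = mult_cost / add_cost = 34 / 3 = 11.33

11.33


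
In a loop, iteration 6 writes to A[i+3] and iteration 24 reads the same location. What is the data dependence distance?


Distance = read iteration - write iteration
= 24 - 6 = 18

18


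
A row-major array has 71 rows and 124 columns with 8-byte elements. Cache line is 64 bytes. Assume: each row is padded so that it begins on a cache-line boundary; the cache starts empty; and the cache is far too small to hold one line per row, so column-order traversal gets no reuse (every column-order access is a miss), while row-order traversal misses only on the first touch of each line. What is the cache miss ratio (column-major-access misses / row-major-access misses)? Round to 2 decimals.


Each row occupies 124 * 8 = 992 bytes and starts on a line boundary, so it spans ceil(992 / 64) = 16 cache lines.
Row-major traversal misses (one per line touched): 71 * ceil(124 * 8 / 64) = 1136
Column-major traversal misses (no reuse, every access misses): 71 * 124 = 8804
Ratio = 8804 / 1136 = 7.75

7.75


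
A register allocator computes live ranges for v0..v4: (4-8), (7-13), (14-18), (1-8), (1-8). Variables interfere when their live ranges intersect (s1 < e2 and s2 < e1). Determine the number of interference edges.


Check all pairs for overlapping intervals.
Two intervals (s1,e1) and (s2,e2) overlap if s1 < e2 and s2 < e1.
v0 (4-8) vs v1..v4: overlaps v1, v3, v4 -> 3
v1 (7-13) vs v2..v4: overlaps v3, v4 -> 2
v2 (14-18) vs v3..v4: overlaps none -> 0
v3 (1-8) vs v4: overlaps v4 -> 1
Total overlapping pairs = 3 + 2 + 0 + 1 = 6

6


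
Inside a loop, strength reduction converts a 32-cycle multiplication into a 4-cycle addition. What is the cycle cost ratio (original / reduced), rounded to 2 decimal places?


Ratio = mult_cost / add_cost = 32 / 4 = 8.0

8.0


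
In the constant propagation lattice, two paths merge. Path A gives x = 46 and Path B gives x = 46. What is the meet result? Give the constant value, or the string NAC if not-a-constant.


Meet operation: if both paths give the same constant, result is that constant; if they differ, result is NAC (not-a-constant).
Path A: 46, Path B: 46 -> equal
Result: constant -> 46

46


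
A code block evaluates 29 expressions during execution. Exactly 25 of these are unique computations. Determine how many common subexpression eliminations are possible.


CSE count = total expressions - unique expressions
= 29 - 25 = 4

4


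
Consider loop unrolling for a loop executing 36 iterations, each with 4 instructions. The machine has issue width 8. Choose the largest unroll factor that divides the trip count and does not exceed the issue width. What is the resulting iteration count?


Largest divisor of 36 <= 8 is 6
New iterations = 36 / 6 = 6

6


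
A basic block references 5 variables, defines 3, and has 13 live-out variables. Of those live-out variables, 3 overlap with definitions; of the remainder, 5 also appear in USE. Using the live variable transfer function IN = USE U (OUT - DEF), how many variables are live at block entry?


OUT - DEF: 13 - 3 = 10
|IN| = |USE| + |OUT - DEF| - |USE ∩ (OUT - DEF)| = 5 + 10 - 5 = 10

10


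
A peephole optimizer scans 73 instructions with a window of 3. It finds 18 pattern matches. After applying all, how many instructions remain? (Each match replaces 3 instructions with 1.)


Each match removes 2 instructions.
Total removed = 18 * 2 = 36
Remaining = 73 - 36 = 37

37


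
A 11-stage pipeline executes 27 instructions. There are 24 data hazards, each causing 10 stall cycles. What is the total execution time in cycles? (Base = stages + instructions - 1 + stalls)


Base cycles = 11 + 27 - 1 = 37
Total stalls = 24 * 10 = 240
Total = 37 + 240 = 277

277


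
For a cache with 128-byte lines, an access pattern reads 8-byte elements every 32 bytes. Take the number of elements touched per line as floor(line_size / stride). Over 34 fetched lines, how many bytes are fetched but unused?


Elements per line = floor(128 / 32) = 4
Bytes used per line = 4 * 8 = 32
Wasted per line = 128 - 32 = 96
Total wasted = 96 * 34 = 3264

3264


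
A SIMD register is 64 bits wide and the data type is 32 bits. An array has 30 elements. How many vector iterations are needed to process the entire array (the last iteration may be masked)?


Width = 64 / 32 = 2 elements per vector op
Iterations = ceil(30 / 2) = 15

15


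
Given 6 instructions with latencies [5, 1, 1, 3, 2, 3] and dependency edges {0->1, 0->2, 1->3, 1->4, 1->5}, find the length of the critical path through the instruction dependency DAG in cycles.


Compute longest path through dependency graph: dist(Ik) = max over predecessors of dist + latency(Ik).
dist(I0) = latency 5 = 5
dist(I1) = dist(I0) + 1 = 5 + 1 = 6
dist(I2) = dist(I0) + 1 = 5 + 1 = 6
dist(I3) = dist(I1) + 3 = 6 + 3 = 9
dist(I4) = dist(I1) + 2 = 6 + 2 = 8
dist(I5) = dist(I1) + 3 = 6 + 3 = 9
Critical path = max dist = 9

9


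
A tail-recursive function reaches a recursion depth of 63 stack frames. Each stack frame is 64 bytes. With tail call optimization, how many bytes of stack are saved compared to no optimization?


Without TCO: 63 * 64 = 4032 bytes
With TCO: reuse 1 frame = 64 bytes
Savings = 4032 - 64 = 3968

3968


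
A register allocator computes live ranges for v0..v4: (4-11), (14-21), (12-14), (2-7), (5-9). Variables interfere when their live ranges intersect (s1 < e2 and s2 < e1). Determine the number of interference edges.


Check all pairs for overlapping intervals.
Two intervals (s1,e1) and (s2,e2) overlap if s1 < e2 and s2 < e1.
v0 (4-11) vs v1..v4: overlaps v3, v4 -> 2
v1 (14-21) vs v2..v4: overlaps none -> 0
v2 (12-14) vs v3..v4: overlaps none -> 0
v3 (2-7) vs v4: overlaps v4 -> 1
Total overlapping pairs = 2 + 0 + 0 + 1 = 3

3


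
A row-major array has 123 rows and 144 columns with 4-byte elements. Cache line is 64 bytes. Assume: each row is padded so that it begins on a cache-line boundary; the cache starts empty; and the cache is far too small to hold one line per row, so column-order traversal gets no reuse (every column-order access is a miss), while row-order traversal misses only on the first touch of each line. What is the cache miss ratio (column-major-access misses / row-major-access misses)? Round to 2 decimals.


Each row occupies 144 * 4 = 576 bytes and starts on a line boundary, so it spans ceil(576 / 64) = 9 cache lines.
Row-major traversal misses (one per line touched): 123 * ceil(144 * 4 / 64) = 1107
Column-major traversal misses (no reuse, every access misses): 123 * 144 = 17712
Ratio = 17712 / 1107 = 16.0

16.0


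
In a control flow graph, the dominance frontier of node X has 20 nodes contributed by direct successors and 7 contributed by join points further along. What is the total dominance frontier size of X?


DF(X) = direct successor contributions + join point contributions
= 20 + 7 = 27

27


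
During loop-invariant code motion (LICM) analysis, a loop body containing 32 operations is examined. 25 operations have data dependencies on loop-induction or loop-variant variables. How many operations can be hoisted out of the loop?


Invariant candidates = total - loop-dependent
= 32 - 25 = 7

7


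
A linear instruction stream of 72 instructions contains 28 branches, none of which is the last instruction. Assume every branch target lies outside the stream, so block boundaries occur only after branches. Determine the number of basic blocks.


With no in-sequence branch targets, the leaders are the first instruction plus the instruction after each branch.
Number of basic blocks = branches + 1
= 28 + 1 = 29

29


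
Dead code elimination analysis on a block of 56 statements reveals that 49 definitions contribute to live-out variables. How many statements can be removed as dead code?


Dead code = total statements - live definitions
= 56 - 49 = 7

7


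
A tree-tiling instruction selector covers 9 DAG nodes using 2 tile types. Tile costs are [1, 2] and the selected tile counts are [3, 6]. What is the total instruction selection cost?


Total cost = sum(count_i * cost_i)
= 3*1 + 6*2
= 15

15


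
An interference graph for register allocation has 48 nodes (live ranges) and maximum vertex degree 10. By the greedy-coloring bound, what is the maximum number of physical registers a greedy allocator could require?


Greedy coloring never needs more than (max_degree + 1) colors: when coloring a vertex, at most max_degree neighbors are already colored.
Upper bound = 10 + 1 = 11

11


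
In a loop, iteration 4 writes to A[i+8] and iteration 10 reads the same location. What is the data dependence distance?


Distance = read iteration - write iteration
= 10 - 4 = 6

6


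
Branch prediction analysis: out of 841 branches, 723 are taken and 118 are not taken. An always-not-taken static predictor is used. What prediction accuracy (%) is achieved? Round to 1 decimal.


Predictor: always-not-taken
Correct predictions = 118
Accuracy = 118 / 841 * 100 = 14.0%

14.0


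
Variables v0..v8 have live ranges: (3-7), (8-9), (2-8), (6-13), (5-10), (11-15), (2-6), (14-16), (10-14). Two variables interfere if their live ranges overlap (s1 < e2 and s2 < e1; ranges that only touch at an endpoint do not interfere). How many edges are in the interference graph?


Check all pairs for overlapping intervals.
Two intervals (s1,e1) and (s2,e2) overlap if s1 < e2 and s2 < e1.
v0 (3-7) vs v1..v8: overlaps v2, v3, v4, v6 -> 4
v1 (8-9) vs v2..v8: overlaps v3, v4 -> 2
v2 (2-8) vs v3..v8: overlaps v3, v4, v6 -> 3
v3 (6-13) vs v4..v8: overlaps v4, v5, v8 -> 3
v4 (5-10) vs v5..v8: overlaps v6 -> 1
v5 (11-15) vs v6..v8: overlaps v7, v8 -> 2
v6 (2-6) vs v7..v8: overlaps none -> 0
v7 (14-16) vs v8: overlaps none -> 0
Total overlapping pairs = 4 + 2 + 3 + 3 + 1 + 2 + 0 + 0 = 15

15


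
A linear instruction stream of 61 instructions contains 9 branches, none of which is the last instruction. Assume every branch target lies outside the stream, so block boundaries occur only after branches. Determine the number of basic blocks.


With no in-sequence branch targets, the leaders are the first instruction plus the instruction after each branch.
Number of basic blocks = branches + 1
= 9 + 1 = 10

10


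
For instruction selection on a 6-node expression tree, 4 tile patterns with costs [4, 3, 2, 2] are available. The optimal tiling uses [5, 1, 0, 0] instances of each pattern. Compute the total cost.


Total cost = sum(count_i * cost_i)
= 5*4 + 1*3 + 0*2 + 0*2
= 23

23


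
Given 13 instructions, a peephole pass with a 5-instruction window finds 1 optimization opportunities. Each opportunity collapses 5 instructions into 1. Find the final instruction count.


Each match removes 4 instructions.
Total removed = 1 * 4 = 4
Remaining = 13 - 4 = 9

9


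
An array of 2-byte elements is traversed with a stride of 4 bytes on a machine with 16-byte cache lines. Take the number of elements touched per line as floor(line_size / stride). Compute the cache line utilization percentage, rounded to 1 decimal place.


Elements per cache line = floor(16 / 4) = 4
Bytes used = 4 * 2 = 8
Utilization = 8 / 16 * 100 = 50.0%

50.0


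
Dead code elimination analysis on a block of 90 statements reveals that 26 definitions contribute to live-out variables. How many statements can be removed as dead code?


Dead code = total statements - live definitions
= 90 - 26 = 64

64


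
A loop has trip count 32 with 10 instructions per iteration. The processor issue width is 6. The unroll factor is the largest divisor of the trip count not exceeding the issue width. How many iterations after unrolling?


Largest divisor of 32 <= 6 is 4
New iterations = 32 / 4 = 8

8


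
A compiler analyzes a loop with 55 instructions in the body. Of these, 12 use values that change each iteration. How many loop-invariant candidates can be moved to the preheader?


Invariant candidates = total - loop-dependent
= 55 - 12 = 43

43


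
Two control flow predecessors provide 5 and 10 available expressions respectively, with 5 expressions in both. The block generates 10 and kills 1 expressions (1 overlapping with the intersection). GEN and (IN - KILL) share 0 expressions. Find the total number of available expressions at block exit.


IN = intersection of predecessors = 5
IN - KILL = 5 - 1 = 4
|OUT| = |GEN| + |IN - KILL| - |GEN ∩ (IN - KILL)| = 10 + 4 - 0 = 14

14


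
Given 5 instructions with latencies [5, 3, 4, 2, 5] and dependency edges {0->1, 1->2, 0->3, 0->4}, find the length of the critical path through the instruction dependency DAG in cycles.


Compute longest path through dependency graph: dist(Ik) = max over predecessors of dist + latency(Ik).
dist(I0) = latency 5 = 5
dist(I1) = dist(I0) + 3 = 5 + 3 = 8
dist(I2) = dist(I1) + 4 = 8 + 4 = 12
dist(I3) = dist(I0) + 2 = 5 + 2 = 7
dist(I4) = dist(I0) + 5 = 5 + 5 = 10
Critical path = max dist = 12

12


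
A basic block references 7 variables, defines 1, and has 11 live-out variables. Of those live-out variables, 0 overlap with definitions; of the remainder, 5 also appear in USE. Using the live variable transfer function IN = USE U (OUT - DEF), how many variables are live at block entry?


OUT - DEF: 11 - 0 = 11
|IN| = |USE| + |OUT - DEF| - |USE ∩ (OUT - DEF)| = 7 + 11 - 5 = 13

13


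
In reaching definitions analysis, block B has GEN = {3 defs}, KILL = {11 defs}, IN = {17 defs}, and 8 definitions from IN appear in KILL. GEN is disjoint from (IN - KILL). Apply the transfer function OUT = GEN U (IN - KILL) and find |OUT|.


IN - KILL: 17 - 8 = 9 surviving definitions
OUT = GEN + surviving = 3 + 9 = 12

12


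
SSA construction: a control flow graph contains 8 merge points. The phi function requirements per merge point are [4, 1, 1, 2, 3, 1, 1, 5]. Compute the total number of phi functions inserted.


Total phi functions = sum of phi functions at each join node
= 4 + 1 + 1 + 2 + 3 + 1 + 1 + 5 = 18

18


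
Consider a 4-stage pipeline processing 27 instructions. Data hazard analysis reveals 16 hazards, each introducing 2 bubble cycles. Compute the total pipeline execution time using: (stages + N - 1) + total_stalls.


Base cycles = 4 + 27 - 1 = 30
Total stalls = 16 * 2 = 32
Total = 30 + 32 = 62

62


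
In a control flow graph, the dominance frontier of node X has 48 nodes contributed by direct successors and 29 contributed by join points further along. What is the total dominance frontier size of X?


DF(X) = direct successor contributions + join point contributions
= 48 + 29 = 77

77


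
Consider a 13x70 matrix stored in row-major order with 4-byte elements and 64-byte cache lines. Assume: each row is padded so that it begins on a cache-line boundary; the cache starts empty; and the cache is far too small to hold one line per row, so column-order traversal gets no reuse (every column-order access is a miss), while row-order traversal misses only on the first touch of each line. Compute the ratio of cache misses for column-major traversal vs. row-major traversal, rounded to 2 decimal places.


Each row occupies 70 * 4 = 280 bytes and starts on a line boundary, so it spans ceil(280 / 64) = 5 cache lines.
Row-major traversal misses (one per line touched): 13 * ceil(70 * 4 / 64) = 65
Column-major traversal misses (no reuse, every access misses): 13 * 70 = 910
Ratio = 910 / 65 = 14.0

14.0


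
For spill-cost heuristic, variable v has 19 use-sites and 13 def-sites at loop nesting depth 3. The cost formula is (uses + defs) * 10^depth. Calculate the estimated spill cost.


uses + defs = 19 + 13 = 32
10^3 = 1000
Spill cost = 32 * 1000 = 32000

32000


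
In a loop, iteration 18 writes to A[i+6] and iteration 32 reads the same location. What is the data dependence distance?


Distance = read iteration - write iteration
= 32 - 18 = 14

14


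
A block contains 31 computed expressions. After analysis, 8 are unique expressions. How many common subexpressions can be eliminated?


CSE count = total expressions - unique expressions
= 31 - 8 = 23

23


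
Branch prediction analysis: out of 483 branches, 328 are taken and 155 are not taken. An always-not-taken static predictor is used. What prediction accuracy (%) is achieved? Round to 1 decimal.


Predictor: always-not-taken
Correct predictions = 155
Accuracy = 155 / 483 * 100 = 32.1%

32.1
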